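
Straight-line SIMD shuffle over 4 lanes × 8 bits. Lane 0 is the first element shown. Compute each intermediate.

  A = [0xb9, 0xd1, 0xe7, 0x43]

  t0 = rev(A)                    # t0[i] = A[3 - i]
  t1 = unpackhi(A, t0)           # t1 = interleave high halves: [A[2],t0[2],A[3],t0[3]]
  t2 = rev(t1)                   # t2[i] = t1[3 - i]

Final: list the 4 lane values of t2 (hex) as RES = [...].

t0 = [0x43, 0xe7, 0xd1, 0xb9]
t1 = [0xe7, 0xd1, 0x43, 0xb9]
t2 = [0xb9, 0x43, 0xd1, 0xe7]

RES = [ 0xb9  0x43  0xd1  0xe7 ]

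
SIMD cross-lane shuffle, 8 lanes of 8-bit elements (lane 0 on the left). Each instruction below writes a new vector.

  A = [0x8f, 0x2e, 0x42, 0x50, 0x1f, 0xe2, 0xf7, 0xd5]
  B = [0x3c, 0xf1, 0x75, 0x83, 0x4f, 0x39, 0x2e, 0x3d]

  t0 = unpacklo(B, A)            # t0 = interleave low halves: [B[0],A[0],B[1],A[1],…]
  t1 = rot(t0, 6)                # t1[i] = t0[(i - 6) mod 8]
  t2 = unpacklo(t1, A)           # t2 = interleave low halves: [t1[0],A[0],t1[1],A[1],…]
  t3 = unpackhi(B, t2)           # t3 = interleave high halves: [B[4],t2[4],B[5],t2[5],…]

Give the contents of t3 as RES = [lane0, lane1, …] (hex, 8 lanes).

RES = [0x4f, 0x75, 0x39, 0x42, 0x2e, 0x42, 0x3d, 0x50]

  t0: 3c 8f f1 2e 75 42 83 50
  t1: f1 2e 75 42 83 50 3c 8f
  t2: f1 8f 2e 2e 75 42 42 50
  t3: 4f 75 39 42 2e 42 3d 50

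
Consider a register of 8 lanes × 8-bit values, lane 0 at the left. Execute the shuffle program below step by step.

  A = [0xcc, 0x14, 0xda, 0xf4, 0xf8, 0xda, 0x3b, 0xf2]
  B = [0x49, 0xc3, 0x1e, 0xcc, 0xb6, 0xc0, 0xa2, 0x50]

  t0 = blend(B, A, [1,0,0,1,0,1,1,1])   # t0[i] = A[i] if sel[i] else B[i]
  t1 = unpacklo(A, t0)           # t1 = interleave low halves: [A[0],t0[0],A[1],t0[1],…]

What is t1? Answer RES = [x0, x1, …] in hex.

RES = [ 0xcc  0xcc  0x14  0xc3  0xda  0x1e  0xf4  0xf4 ]

t0 = [0xcc, 0xc3, 0x1e, 0xf4, 0xb6, 0xda, 0x3b, 0xf2]
t1 = [0xcc, 0xcc, 0x14, 0xc3, 0xda, 0x1e, 0xf4, 0xf4]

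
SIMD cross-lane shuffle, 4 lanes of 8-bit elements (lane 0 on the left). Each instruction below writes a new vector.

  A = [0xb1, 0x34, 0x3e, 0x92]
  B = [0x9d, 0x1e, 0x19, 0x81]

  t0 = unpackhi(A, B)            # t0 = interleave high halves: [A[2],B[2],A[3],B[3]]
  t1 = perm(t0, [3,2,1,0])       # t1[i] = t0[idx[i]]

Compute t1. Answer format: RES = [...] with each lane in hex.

  t0: 3e 19 92 81
  t1: 81 92 19 3e

RES = [0x81, 0x92, 0x19, 0x3e]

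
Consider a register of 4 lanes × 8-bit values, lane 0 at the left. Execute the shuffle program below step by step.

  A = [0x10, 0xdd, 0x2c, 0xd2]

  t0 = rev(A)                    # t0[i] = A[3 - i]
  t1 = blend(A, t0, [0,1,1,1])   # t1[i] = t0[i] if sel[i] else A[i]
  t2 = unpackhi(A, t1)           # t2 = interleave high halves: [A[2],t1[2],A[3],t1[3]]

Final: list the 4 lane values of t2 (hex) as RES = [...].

→ t0 |d2|2c|dd|10|
→ t1 |10|2c|dd|10|
→ t2 |2c|dd|d2|10|

RES = [0x2c, 0xdd, 0xd2, 0x10]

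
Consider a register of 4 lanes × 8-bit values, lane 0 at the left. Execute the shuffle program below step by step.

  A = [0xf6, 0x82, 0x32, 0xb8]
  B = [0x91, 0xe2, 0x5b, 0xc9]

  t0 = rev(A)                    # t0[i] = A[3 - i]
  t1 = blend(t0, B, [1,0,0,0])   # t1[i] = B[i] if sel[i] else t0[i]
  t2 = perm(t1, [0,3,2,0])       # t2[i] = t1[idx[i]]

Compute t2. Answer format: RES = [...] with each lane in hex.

RES = [0x91, 0xf6, 0x82, 0x91]

→ t0 |b8|32|82|f6|
→ t1 |91|32|82|f6|
→ t2 |91|f6|82|91|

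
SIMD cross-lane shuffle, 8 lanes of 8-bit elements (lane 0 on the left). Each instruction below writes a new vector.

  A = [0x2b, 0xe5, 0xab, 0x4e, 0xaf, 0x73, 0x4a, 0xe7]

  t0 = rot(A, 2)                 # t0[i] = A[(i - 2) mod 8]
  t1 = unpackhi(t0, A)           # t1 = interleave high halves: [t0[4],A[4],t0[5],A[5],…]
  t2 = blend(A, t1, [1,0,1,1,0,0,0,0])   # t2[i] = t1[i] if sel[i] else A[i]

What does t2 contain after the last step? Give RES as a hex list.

RES = [0xab, 0xe5, 0x4e, 0x73, 0xaf, 0x73, 0x4a, 0xe7]

t0 = [0x4a, 0xe7, 0x2b, 0xe5, 0xab, 0x4e, 0xaf, 0x73]
t1 = [0xab, 0xaf, 0x4e, 0x73, 0xaf, 0x4a, 0x73, 0xe7]
t2 = [0xab, 0xe5, 0x4e, 0x73, 0xaf, 0x73, 0x4a, 0xe7]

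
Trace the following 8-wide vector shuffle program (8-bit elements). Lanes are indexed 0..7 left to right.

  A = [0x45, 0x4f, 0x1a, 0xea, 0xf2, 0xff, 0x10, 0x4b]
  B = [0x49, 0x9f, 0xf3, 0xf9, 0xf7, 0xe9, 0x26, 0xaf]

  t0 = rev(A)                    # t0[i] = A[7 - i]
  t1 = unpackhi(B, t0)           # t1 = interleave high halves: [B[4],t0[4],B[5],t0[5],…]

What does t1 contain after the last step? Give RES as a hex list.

  t0: 4b 10 ff f2 ea 1a 4f 45
  t1: f7 ea e9 1a 26 4f af 45

RES = [ 0xf7  0xea  0xe9  0x1a  0x26  0x4f  0xaf  0x45 ]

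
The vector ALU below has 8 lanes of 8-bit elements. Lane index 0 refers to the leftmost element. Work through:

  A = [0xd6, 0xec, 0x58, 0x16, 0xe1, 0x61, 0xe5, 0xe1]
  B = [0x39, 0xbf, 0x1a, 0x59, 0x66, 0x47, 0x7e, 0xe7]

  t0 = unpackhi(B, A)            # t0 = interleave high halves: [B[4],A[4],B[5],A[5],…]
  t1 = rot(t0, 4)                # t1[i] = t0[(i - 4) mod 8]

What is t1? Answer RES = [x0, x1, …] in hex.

RES = [0x7e, 0xe5, 0xe7, 0xe1, 0x66, 0xe1, 0x47, 0x61]

→ t0 |66|e1|47|61|7e|e5|e7|e1|
→ t1 |7e|e5|e7|e1|66|e1|47|61|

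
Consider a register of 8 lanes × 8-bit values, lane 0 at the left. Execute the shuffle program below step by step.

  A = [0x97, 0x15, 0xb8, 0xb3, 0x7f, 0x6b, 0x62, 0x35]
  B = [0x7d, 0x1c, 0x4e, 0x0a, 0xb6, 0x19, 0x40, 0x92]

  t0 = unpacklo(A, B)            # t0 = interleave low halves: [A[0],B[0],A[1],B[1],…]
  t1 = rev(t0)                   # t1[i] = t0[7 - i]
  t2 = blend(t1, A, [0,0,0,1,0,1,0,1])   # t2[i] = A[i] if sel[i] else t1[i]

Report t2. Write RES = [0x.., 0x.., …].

t0 = [0x97, 0x7d, 0x15, 0x1c, 0xb8, 0x4e, 0xb3, 0x0a]
t1 = [0x0a, 0xb3, 0x4e, 0xb8, 0x1c, 0x15, 0x7d, 0x97]
t2 = [0x0a, 0xb3, 0x4e, 0xb3, 0x1c, 0x6b, 0x7d, 0x35]

RES = [0x0a, 0xb3, 0x4e, 0xb3, 0x1c, 0x6b, 0x7d, 0x35]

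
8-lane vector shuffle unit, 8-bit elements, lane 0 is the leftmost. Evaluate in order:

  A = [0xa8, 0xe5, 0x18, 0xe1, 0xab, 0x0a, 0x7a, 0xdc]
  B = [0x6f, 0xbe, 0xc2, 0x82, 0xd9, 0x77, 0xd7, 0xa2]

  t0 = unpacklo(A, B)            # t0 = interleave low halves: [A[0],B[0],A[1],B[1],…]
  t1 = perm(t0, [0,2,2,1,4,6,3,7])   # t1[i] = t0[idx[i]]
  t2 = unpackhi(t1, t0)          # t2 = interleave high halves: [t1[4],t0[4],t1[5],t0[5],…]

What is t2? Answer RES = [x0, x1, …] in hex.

→ t0 |a8|6f|e5|be|18|c2|e1|82|
→ t1 |a8|e5|e5|6f|18|e1|be|82|
→ t2 |18|18|e1|c2|be|e1|82|82|

RES = [ 0x18  0x18  0xe1  0xc2  0xbe  0xe1  0x82  0x82 ]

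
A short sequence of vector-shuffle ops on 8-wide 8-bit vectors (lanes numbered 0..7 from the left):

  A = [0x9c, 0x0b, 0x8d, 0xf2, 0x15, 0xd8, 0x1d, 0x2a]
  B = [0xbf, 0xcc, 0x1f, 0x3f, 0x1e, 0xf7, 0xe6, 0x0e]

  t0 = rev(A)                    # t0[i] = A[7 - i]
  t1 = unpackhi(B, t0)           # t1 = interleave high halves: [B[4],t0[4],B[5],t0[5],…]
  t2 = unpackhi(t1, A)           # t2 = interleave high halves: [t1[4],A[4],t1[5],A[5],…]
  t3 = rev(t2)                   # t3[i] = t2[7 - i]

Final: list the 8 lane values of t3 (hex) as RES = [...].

→ t0 |2a|1d|d8|15|f2|8d|0b|9c|
→ t1 |1e|f2|f7|8d|e6|0b|0e|9c|
→ t2 |e6|15|0b|d8|0e|1d|9c|2a|
→ t3 |2a|9c|1d|0e|d8|0b|15|e6|

RES = [0x2a, 0x9c, 0x1d, 0x0e, 0xd8, 0x0b, 0x15, 0xe6]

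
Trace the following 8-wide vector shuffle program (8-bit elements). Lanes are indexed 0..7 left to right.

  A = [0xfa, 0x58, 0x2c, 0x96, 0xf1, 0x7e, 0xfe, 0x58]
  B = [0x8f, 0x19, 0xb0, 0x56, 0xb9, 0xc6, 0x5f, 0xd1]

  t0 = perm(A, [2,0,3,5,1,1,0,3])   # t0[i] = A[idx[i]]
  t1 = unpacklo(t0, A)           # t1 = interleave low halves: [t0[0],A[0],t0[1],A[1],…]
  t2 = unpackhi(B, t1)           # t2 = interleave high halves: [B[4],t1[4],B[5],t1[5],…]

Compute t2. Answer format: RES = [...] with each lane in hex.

t0 = [0x2c, 0xfa, 0x96, 0x7e, 0x58, 0x58, 0xfa, 0x96]
t1 = [0x2c, 0xfa, 0xfa, 0x58, 0x96, 0x2c, 0x7e, 0x96]
t2 = [0xb9, 0x96, 0xc6, 0x2c, 0x5f, 0x7e, 0xd1, 0x96]

RES = [ 0xb9  0x96  0xc6  0x2c  0x5f  0x7e  0xd1  0x96 ]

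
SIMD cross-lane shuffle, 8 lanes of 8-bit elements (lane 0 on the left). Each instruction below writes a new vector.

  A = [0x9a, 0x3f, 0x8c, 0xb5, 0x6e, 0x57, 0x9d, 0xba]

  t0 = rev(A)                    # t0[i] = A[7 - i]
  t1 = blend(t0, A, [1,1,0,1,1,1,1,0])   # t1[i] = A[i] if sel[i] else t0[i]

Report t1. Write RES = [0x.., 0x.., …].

→ t0 |ba|9d|57|6e|b5|8c|3f|9a|
→ t1 |9a|3f|57|b5|6e|57|9d|9a|

RES = [ 0x9a  0x3f  0x57  0xb5  0x6e  0x57  0x9d  0x9a ]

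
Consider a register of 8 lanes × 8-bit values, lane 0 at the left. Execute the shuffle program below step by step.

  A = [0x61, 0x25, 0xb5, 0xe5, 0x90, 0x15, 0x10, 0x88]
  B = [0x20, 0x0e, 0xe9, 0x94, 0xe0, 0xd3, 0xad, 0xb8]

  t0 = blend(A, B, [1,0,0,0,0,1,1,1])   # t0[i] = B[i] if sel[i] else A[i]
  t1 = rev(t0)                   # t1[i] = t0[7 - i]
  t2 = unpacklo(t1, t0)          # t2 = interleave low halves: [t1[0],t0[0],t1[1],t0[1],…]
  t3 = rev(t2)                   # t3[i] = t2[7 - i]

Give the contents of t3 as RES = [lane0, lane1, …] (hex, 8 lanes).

t0 = [0x20, 0x25, 0xb5, 0xe5, 0x90, 0xd3, 0xad, 0xb8]
t1 = [0xb8, 0xad, 0xd3, 0x90, 0xe5, 0xb5, 0x25, 0x20]
t2 = [0xb8, 0x20, 0xad, 0x25, 0xd3, 0xb5, 0x90, 0xe5]
t3 = [0xe5, 0x90, 0xb5, 0xd3, 0x25, 0xad, 0x20, 0xb8]

RES = [ 0xe5  0x90  0xb5  0xd3  0x25  0xad  0x20  0xb8 ]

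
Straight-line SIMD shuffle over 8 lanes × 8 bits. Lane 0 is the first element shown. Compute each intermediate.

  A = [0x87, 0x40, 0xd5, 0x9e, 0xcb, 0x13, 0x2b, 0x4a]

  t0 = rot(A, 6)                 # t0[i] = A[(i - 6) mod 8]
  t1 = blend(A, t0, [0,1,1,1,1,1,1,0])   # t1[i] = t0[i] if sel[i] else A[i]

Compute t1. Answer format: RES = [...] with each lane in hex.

RES = [ 0x87  0x9e  0xcb  0x13  0x2b  0x4a  0x87  0x4a ]

→ t0 |d5|9e|cb|13|2b|4a|87|40|
→ t1 |87|9e|cb|13|2b|4a|87|4a|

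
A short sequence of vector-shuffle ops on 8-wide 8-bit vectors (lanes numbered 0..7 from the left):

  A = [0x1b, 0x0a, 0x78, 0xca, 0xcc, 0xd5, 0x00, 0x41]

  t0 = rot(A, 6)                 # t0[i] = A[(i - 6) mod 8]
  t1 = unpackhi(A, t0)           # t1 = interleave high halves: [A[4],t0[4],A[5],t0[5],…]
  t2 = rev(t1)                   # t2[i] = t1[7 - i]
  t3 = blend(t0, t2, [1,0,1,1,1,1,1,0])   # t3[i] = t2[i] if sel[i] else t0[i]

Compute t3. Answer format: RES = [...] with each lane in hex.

RES = [0x0a, 0xca, 0x1b, 0x00, 0x41, 0xd5, 0x00, 0x0a]

  t0: 78 ca cc d5 00 41 1b 0a
  t1: cc 00 d5 41 00 1b 41 0a
  t2: 0a 41 1b 00 41 d5 00 cc
  t3: 0a ca 1b 00 41 d5 00 0a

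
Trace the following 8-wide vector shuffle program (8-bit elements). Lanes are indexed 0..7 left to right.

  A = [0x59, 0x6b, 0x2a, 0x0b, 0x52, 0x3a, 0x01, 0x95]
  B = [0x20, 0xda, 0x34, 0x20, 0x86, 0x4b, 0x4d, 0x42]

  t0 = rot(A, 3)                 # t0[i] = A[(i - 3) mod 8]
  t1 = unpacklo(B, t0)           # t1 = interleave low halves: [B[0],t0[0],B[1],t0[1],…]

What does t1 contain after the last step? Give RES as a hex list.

t0 = [0x3a, 0x01, 0x95, 0x59, 0x6b, 0x2a, 0x0b, 0x52]
t1 = [0x20, 0x3a, 0xda, 0x01, 0x34, 0x95, 0x20, 0x59]

RES = [0x20, 0x3a, 0xda, 0x01, 0x34, 0x95, 0x20, 0x59]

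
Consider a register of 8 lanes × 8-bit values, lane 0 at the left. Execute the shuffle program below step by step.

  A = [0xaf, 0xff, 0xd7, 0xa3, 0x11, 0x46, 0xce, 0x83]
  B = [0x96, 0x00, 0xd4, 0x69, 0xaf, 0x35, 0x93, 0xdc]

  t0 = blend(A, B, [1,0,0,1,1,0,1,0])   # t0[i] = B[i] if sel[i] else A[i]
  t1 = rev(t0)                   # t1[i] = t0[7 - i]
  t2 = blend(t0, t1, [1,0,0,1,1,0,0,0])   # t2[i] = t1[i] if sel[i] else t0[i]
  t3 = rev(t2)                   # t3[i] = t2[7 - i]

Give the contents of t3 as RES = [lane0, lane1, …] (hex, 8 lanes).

→ t0 |96|ff|d7|69|af|46|93|83|
→ t1 |83|93|46|af|69|d7|ff|96|
→ t2 |83|ff|d7|af|69|46|93|83|
→ t3 |83|93|46|69|af|d7|ff|83|

RES = [ 0x83  0x93  0x46  0x69  0xaf  0xd7  0xff  0x83 ]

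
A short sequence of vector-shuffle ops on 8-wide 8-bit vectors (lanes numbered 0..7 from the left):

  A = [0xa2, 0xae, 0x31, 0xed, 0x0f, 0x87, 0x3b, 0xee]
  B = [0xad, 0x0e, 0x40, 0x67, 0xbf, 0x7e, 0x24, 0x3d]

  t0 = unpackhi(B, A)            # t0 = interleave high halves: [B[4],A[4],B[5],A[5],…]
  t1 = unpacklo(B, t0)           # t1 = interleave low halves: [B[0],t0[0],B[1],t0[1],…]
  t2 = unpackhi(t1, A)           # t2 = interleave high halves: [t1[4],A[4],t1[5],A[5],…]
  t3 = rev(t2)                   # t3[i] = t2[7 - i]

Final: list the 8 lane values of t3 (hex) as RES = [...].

t0 = [0xbf, 0x0f, 0x7e, 0x87, 0x24, 0x3b, 0x3d, 0xee]
t1 = [0xad, 0xbf, 0x0e, 0x0f, 0x40, 0x7e, 0x67, 0x87]
t2 = [0x40, 0x0f, 0x7e, 0x87, 0x67, 0x3b, 0x87, 0xee]
t3 = [0xee, 0x87, 0x3b, 0x67, 0x87, 0x7e, 0x0f, 0x40]

RES = [0xee, 0x87, 0x3b, 0x67, 0x87, 0x7e, 0x0f, 0x40]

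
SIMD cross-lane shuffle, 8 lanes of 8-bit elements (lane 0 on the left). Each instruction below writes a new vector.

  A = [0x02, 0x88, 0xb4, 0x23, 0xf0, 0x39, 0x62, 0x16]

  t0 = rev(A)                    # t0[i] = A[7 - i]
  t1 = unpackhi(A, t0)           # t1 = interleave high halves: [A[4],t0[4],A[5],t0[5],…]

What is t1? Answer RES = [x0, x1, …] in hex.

t0 = [0x16, 0x62, 0x39, 0xf0, 0x23, 0xb4, 0x88, 0x02]
t1 = [0xf0, 0x23, 0x39, 0xb4, 0x62, 0x88, 0x16, 0x02]

RES = [0xf0, 0x23, 0x39, 0xb4, 0x62, 0x88, 0x16, 0x02]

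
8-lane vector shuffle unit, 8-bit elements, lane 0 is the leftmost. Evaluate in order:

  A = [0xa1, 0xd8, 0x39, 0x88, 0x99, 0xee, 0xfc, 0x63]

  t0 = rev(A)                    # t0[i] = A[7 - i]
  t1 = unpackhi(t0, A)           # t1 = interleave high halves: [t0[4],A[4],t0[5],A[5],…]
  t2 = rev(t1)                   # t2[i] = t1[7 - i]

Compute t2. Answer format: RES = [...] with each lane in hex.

→ t0 |63|fc|ee|99|88|39|d8|a1|
→ t1 |88|99|39|ee|d8|fc|a1|63|
→ t2 |63|a1|fc|d8|ee|39|99|88|

RES = [0x63, 0xa1, 0xfc, 0xd8, 0xee, 0x39, 0x99, 0x88]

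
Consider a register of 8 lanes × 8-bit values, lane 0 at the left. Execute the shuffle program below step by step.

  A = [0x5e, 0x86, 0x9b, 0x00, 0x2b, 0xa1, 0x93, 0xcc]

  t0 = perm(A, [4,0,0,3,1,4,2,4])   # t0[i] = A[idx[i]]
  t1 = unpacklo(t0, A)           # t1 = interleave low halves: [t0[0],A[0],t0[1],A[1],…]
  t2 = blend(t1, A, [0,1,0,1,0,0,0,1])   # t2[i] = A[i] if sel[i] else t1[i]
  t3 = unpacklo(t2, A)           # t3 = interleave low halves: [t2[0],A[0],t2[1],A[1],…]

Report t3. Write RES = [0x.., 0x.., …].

→ t0 |2b|5e|5e|00|86|2b|9b|2b|
→ t1 |2b|5e|5e|86|5e|9b|00|00|
→ t2 |2b|86|5e|00|5e|9b|00|cc|
→ t3 |2b|5e|86|86|5e|9b|00|00|

RES = [0x2b, 0x5e, 0x86, 0x86, 0x5e, 0x9b, 0x00, 0x00]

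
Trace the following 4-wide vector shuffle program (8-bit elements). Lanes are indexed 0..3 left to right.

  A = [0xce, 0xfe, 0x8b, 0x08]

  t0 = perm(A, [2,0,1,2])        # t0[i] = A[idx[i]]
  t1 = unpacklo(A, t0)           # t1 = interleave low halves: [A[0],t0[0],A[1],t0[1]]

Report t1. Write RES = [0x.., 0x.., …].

RES = [ 0xce  0x8b  0xfe  0xce ]

→ t0 |8b|ce|fe|8b|
→ t1 |ce|8b|fe|ce|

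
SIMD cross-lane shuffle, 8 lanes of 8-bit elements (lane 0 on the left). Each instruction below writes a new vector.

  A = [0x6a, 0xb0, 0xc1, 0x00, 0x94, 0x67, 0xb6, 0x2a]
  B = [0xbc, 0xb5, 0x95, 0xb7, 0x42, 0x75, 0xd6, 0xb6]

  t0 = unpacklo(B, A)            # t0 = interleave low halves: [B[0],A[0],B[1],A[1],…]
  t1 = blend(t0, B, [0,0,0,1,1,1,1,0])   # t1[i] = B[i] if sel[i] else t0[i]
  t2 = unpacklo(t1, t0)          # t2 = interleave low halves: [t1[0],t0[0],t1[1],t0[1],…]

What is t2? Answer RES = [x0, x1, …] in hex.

RES = [0xbc, 0xbc, 0x6a, 0x6a, 0xb5, 0xb5, 0xb7, 0xb0]

t0 = [0xbc, 0x6a, 0xb5, 0xb0, 0x95, 0xc1, 0xb7, 0x00]
t1 = [0xbc, 0x6a, 0xb5, 0xb7, 0x42, 0x75, 0xd6, 0x00]
t2 = [0xbc, 0xbc, 0x6a, 0x6a, 0xb5, 0xb5, 0xb7, 0xb0]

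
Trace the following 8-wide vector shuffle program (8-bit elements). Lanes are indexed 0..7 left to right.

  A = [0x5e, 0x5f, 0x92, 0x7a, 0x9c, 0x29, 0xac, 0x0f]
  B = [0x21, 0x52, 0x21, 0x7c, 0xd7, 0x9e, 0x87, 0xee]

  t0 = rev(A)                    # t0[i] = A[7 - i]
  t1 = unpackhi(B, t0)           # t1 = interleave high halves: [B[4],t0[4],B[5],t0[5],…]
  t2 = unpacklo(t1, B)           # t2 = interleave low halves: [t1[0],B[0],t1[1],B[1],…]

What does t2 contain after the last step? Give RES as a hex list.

RES = [ 0xd7  0x21  0x7a  0x52  0x9e  0x21  0x92  0x7c ]

→ t0 |0f|ac|29|9c|7a|92|5f|5e|
→ t1 |d7|7a|9e|92|87|5f|ee|5e|
→ t2 |d7|21|7a|52|9e|21|92|7c|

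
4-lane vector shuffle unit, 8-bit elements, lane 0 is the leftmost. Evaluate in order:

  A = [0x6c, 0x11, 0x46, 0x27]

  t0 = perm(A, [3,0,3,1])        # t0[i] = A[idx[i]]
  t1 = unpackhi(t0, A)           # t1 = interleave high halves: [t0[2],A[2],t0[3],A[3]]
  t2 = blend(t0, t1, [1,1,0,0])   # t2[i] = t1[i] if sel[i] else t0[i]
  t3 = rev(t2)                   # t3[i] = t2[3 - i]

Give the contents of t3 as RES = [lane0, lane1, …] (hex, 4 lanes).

t0 = [0x27, 0x6c, 0x27, 0x11]
t1 = [0x27, 0x46, 0x11, 0x27]
t2 = [0x27, 0x46, 0x27, 0x11]
t3 = [0x11, 0x27, 0x46, 0x27]

RES = [0x11, 0x27, 0x46, 0x27]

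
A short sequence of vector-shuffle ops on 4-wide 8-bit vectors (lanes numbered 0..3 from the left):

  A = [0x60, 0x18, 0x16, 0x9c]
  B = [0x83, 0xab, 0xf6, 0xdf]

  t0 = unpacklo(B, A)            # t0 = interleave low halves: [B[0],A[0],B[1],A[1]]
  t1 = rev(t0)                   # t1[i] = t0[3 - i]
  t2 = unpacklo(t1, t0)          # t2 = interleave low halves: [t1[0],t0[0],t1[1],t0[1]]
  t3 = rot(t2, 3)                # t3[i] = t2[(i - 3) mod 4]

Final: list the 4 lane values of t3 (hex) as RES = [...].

RES = [ 0x83  0xab  0x60  0x18 ]

  t0: 83 60 ab 18
  t1: 18 ab 60 83
  t2: 18 83 ab 60
  t3: 83 ab 60 18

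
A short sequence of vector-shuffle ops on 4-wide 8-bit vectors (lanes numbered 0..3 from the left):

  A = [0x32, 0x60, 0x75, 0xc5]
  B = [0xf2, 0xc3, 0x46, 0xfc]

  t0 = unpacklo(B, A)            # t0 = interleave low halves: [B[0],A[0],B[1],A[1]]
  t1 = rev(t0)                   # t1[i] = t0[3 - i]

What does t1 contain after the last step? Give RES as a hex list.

→ t0 |f2|32|c3|60|
→ t1 |60|c3|32|f2|

RES = [0x60, 0xc3, 0x32, 0xf2]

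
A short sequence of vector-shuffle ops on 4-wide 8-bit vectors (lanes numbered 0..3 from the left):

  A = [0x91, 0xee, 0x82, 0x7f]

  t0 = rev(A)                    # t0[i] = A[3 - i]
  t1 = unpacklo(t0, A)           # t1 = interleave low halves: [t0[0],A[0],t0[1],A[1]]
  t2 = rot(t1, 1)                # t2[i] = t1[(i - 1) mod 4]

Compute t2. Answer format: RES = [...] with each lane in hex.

  t0: 7f 82 ee 91
  t1: 7f 91 82 ee
  t2: ee 7f 91 82

RES = [0xee, 0x7f, 0x91, 0x82]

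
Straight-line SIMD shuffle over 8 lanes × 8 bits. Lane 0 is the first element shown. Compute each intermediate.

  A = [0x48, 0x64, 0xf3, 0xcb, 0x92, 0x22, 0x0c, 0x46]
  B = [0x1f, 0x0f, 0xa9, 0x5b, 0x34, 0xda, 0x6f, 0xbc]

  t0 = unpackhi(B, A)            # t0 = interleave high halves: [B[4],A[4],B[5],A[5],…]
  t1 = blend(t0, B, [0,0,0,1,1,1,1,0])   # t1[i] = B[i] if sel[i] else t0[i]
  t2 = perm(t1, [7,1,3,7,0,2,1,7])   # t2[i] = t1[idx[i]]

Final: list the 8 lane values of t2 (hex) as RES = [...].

RES = [ 0x46  0x92  0x5b  0x46  0x34  0xda  0x92  0x46 ]

t0 = [0x34, 0x92, 0xda, 0x22, 0x6f, 0x0c, 0xbc, 0x46]
t1 = [0x34, 0x92, 0xda, 0x5b, 0x34, 0xda, 0x6f, 0x46]
t2 = [0x46, 0x92, 0x5b, 0x46, 0x34, 0xda, 0x92, 0x46]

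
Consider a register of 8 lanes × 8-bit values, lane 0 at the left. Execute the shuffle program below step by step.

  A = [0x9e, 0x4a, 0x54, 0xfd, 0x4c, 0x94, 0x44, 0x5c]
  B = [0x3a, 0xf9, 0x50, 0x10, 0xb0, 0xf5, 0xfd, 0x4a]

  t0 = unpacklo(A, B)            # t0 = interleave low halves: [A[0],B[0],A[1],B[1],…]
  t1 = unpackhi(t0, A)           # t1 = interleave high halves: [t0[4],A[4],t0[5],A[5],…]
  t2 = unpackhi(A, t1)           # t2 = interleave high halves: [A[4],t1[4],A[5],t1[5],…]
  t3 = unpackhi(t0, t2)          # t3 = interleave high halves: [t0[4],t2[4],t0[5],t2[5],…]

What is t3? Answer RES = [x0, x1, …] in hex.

RES = [0x54, 0x44, 0x50, 0x10, 0xfd, 0x5c, 0x10, 0x5c]

t0 = [0x9e, 0x3a, 0x4a, 0xf9, 0x54, 0x50, 0xfd, 0x10]
t1 = [0x54, 0x4c, 0x50, 0x94, 0xfd, 0x44, 0x10, 0x5c]
t2 = [0x4c, 0xfd, 0x94, 0x44, 0x44, 0x10, 0x5c, 0x5c]
t3 = [0x54, 0x44, 0x50, 0x10, 0xfd, 0x5c, 0x10, 0x5c]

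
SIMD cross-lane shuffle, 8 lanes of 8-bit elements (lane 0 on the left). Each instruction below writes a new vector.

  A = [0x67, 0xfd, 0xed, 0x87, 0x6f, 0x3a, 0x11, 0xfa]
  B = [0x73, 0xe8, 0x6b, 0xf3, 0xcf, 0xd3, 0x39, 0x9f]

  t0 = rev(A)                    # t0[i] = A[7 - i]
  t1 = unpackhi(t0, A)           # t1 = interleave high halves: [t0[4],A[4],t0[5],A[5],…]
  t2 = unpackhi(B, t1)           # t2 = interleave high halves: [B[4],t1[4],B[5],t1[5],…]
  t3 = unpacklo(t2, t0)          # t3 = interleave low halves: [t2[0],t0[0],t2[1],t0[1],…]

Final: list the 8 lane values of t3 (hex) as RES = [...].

t0 = [0xfa, 0x11, 0x3a, 0x6f, 0x87, 0xed, 0xfd, 0x67]
t1 = [0x87, 0x6f, 0xed, 0x3a, 0xfd, 0x11, 0x67, 0xfa]
t2 = [0xcf, 0xfd, 0xd3, 0x11, 0x39, 0x67, 0x9f, 0xfa]
t3 = [0xcf, 0xfa, 0xfd, 0x11, 0xd3, 0x3a, 0x11, 0x6f]

RES = [ 0xcf  0xfa  0xfd  0x11  0xd3  0x3a  0x11  0x6f ]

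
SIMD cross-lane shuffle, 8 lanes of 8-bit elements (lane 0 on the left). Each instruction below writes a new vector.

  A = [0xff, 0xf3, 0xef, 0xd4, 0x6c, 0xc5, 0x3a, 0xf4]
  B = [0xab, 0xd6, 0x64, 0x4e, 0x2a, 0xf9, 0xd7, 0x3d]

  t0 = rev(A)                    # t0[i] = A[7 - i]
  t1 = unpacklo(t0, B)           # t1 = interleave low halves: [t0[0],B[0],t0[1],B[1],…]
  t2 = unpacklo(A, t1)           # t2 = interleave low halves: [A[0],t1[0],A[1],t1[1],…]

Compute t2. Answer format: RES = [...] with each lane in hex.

  t0: f4 3a c5 6c d4 ef f3 ff
  t1: f4 ab 3a d6 c5 64 6c 4e
  t2: ff f4 f3 ab ef 3a d4 d6

RES = [ 0xff  0xf4  0xf3  0xab  0xef  0x3a  0xd4  0xd6 ]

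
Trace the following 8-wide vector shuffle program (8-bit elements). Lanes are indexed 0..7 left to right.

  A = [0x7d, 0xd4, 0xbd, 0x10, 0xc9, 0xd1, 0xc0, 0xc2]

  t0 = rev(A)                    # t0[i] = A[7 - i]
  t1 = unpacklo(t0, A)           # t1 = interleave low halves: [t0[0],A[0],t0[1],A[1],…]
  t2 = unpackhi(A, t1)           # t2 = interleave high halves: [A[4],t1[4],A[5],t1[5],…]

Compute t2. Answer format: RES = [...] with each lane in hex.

RES = [0xc9, 0xd1, 0xd1, 0xbd, 0xc0, 0xc9, 0xc2, 0x10]

→ t0 |c2|c0|d1|c9|10|bd|d4|7d|
→ t1 |c2|7d|c0|d4|d1|bd|c9|10|
→ t2 |c9|d1|d1|bd|c0|c9|c2|10|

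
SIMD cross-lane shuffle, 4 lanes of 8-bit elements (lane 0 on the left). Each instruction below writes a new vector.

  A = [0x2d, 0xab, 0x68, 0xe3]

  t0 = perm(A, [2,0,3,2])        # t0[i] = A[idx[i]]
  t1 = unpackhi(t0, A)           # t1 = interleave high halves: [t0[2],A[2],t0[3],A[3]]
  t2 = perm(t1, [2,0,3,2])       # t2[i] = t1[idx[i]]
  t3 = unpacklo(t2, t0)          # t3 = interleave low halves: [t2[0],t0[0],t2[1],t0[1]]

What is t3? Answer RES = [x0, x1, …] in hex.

→ t0 |68|2d|e3|68|
→ t1 |e3|68|68|e3|
→ t2 |68|e3|e3|68|
→ t3 |68|68|e3|2d|

RES = [0x68, 0x68, 0xe3, 0x2d]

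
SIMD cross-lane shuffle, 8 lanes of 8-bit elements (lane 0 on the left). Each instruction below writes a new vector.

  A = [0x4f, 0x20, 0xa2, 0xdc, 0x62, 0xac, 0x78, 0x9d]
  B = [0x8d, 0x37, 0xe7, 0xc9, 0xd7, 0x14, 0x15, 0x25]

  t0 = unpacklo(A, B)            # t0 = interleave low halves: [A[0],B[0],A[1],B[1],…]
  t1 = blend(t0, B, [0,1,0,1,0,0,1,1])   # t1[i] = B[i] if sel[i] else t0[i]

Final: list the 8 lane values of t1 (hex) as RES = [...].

t0 = [0x4f, 0x8d, 0x20, 0x37, 0xa2, 0xe7, 0xdc, 0xc9]
t1 = [0x4f, 0x37, 0x20, 0xc9, 0xa2, 0xe7, 0x15, 0x25]

RES = [0x4f, 0x37, 0x20, 0xc9, 0xa2, 0xe7, 0x15, 0x25]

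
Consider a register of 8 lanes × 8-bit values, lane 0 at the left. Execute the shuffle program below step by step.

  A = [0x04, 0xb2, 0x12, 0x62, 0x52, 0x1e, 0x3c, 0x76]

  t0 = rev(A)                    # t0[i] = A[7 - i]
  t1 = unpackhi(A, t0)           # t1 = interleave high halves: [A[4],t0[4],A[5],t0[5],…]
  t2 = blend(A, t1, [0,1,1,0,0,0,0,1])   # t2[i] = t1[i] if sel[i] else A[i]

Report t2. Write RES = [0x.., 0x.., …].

→ t0 |76|3c|1e|52|62|12|b2|04|
→ t1 |52|62|1e|12|3c|b2|76|04|
→ t2 |04|62|1e|62|52|1e|3c|04|

RES = [ 0x04  0x62  0x1e  0x62  0x52  0x1e  0x3c  0x04 ]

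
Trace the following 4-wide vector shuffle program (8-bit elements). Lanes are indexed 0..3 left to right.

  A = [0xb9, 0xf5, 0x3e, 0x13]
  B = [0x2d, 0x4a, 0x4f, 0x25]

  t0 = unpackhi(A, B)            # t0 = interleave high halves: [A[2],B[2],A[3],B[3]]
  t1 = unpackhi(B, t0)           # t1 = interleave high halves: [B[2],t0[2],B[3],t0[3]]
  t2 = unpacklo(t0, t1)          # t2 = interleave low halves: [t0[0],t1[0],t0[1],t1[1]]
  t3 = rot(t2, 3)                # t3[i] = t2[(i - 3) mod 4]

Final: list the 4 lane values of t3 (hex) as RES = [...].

→ t0 |3e|4f|13|25|
→ t1 |4f|13|25|25|
→ t2 |3e|4f|4f|13|
→ t3 |4f|4f|13|3e|

RES = [0x4f, 0x4f, 0x13, 0x3e]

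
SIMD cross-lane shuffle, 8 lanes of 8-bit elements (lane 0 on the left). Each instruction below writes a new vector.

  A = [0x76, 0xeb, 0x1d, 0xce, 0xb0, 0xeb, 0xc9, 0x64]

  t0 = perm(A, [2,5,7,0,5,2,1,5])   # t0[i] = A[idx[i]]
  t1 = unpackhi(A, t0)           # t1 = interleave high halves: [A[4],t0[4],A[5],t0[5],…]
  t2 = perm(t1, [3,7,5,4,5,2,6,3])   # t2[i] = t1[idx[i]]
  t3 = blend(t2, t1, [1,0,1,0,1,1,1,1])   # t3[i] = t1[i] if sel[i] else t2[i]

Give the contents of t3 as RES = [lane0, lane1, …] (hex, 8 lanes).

RES = [0xb0, 0xeb, 0xeb, 0xc9, 0xc9, 0xeb, 0x64, 0xeb]

→ t0 |1d|eb|64|76|eb|1d|eb|eb|
→ t1 |b0|eb|eb|1d|c9|eb|64|eb|
→ t2 |1d|eb|eb|c9|eb|eb|64|1d|
→ t3 |b0|eb|eb|c9|c9|eb|64|eb|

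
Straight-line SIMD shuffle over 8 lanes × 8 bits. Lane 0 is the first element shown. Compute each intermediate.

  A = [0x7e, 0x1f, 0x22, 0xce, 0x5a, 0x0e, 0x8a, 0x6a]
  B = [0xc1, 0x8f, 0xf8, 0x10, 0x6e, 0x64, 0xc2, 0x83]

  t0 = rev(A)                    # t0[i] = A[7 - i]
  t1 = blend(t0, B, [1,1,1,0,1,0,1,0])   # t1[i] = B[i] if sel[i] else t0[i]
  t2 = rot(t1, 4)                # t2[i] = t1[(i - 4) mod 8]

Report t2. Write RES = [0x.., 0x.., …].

RES = [ 0x6e  0x22  0xc2  0x7e  0xc1  0x8f  0xf8  0x5a ]

  t0: 6a 8a 0e 5a ce 22 1f 7e
  t1: c1 8f f8 5a 6e 22 c2 7e
  t2: 6e 22 c2 7e c1 8f f8 5a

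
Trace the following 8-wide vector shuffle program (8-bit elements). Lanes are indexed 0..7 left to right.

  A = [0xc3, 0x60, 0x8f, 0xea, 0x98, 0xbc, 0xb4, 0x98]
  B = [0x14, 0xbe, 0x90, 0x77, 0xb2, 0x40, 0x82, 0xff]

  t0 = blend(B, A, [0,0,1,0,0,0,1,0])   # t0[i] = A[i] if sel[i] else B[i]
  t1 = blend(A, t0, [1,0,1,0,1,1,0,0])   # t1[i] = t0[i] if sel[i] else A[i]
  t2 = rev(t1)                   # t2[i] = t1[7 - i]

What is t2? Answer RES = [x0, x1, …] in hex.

RES = [0x98, 0xb4, 0x40, 0xb2, 0xea, 0x8f, 0x60, 0x14]

t0 = [0x14, 0xbe, 0x8f, 0x77, 0xb2, 0x40, 0xb4, 0xff]
t1 = [0x14, 0x60, 0x8f, 0xea, 0xb2, 0x40, 0xb4, 0x98]
t2 = [0x98, 0xb4, 0x40, 0xb2, 0xea, 0x8f, 0x60, 0x14]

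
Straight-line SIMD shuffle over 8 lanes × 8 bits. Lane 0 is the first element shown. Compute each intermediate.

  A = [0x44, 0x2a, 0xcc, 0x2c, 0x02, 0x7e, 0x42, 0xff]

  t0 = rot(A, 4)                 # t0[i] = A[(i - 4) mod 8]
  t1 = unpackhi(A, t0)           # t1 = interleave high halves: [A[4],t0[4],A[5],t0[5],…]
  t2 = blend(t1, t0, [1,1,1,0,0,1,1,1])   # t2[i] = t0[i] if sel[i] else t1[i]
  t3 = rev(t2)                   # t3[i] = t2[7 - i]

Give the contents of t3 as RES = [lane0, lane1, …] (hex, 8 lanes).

RES = [0x2c, 0xcc, 0x2a, 0x42, 0x2a, 0x42, 0x7e, 0x02]

→ t0 |02|7e|42|ff|44|2a|cc|2c|
→ t1 |02|44|7e|2a|42|cc|ff|2c|
→ t2 |02|7e|42|2a|42|2a|cc|2c|
→ t3 |2c|cc|2a|42|2a|42|7e|02|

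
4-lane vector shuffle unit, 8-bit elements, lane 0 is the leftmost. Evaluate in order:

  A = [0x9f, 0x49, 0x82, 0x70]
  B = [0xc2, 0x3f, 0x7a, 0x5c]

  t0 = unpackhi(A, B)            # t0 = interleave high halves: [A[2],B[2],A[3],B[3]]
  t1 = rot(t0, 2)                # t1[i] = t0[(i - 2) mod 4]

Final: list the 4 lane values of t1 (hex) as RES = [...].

RES = [0x70, 0x5c, 0x82, 0x7a]

  t0: 82 7a 70 5c
  t1: 70 5c 82 7a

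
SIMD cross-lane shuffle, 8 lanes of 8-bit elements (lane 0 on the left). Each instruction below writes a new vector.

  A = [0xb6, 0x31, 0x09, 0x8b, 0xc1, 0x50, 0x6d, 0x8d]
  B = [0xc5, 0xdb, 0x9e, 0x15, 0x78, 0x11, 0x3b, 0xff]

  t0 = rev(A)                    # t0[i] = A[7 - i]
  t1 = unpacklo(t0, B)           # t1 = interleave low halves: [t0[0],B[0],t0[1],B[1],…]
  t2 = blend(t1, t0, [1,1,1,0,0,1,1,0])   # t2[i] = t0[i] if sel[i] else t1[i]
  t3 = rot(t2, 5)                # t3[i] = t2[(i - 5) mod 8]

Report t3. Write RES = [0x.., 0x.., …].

t0 = [0x8d, 0x6d, 0x50, 0xc1, 0x8b, 0x09, 0x31, 0xb6]
t1 = [0x8d, 0xc5, 0x6d, 0xdb, 0x50, 0x9e, 0xc1, 0x15]
t2 = [0x8d, 0x6d, 0x50, 0xdb, 0x50, 0x09, 0x31, 0x15]
t3 = [0xdb, 0x50, 0x09, 0x31, 0x15, 0x8d, 0x6d, 0x50]

RES = [0xdb, 0x50, 0x09, 0x31, 0x15, 0x8d, 0x6d, 0x50]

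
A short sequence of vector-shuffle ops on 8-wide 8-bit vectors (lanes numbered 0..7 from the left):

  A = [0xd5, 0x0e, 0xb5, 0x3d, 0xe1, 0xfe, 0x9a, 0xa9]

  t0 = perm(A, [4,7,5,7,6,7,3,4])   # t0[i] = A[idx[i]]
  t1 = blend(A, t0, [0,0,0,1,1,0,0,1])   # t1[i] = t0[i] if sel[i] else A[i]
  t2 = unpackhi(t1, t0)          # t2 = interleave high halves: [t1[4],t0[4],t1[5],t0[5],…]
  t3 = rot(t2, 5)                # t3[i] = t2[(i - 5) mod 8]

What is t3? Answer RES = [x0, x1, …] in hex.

RES = [0xa9, 0x9a, 0x3d, 0xe1, 0xe1, 0x9a, 0x9a, 0xfe]

→ t0 |e1|a9|fe|a9|9a|a9|3d|e1|
→ t1 |d5|0e|b5|a9|9a|fe|9a|e1|
→ t2 |9a|9a|fe|a9|9a|3d|e1|e1|
→ t3 |a9|9a|3d|e1|e1|9a|9a|fe|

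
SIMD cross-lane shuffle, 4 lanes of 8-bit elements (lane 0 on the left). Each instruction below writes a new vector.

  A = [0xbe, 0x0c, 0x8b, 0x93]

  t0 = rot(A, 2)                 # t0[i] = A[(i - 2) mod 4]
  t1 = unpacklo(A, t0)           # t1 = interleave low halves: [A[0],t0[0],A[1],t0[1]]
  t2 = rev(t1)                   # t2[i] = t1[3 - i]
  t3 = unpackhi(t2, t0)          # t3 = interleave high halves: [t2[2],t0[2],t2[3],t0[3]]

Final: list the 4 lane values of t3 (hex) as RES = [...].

RES = [ 0x8b  0xbe  0xbe  0x0c ]

t0 = [0x8b, 0x93, 0xbe, 0x0c]
t1 = [0xbe, 0x8b, 0x0c, 0x93]
t2 = [0x93, 0x0c, 0x8b, 0xbe]
t3 = [0x8b, 0xbe, 0xbe, 0x0c]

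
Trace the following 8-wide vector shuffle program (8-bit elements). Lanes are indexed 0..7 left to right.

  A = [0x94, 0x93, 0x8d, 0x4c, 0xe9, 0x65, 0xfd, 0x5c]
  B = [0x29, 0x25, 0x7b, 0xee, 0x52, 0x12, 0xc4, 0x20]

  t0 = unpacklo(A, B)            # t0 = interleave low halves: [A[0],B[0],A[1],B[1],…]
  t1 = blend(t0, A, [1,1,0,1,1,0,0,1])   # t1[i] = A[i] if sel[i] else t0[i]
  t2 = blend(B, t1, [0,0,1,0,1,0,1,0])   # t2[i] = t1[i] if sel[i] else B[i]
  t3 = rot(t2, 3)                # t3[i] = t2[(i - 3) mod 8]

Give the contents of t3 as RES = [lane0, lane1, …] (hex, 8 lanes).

RES = [ 0x12  0x4c  0x20  0x29  0x25  0x93  0xee  0xe9 ]

  t0: 94 29 93 25 8d 7b 4c ee
  t1: 94 93 93 4c e9 7b 4c 5c
  t2: 29 25 93 ee e9 12 4c 20
  t3: 12 4c 20 29 25 93 ee e9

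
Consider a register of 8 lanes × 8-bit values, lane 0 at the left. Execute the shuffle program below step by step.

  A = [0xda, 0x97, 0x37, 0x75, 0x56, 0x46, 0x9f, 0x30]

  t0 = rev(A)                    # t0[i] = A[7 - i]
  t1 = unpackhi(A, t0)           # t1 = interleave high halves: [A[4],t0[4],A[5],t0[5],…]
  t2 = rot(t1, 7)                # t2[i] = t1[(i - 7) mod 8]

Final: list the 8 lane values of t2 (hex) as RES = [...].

RES = [0x75, 0x46, 0x37, 0x9f, 0x97, 0x30, 0xda, 0x56]

  t0: 30 9f 46 56 75 37 97 da
  t1: 56 75 46 37 9f 97 30 da
  t2: 75 46 37 9f 97 30 da 56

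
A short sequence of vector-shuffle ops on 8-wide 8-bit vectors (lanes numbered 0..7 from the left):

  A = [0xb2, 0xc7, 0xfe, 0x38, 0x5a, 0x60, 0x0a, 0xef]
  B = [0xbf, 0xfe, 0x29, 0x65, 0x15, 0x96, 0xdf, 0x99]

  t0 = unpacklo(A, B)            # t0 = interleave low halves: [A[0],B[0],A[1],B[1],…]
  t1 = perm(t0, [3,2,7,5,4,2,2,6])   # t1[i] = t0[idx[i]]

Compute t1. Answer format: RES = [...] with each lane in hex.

t0 = [0xb2, 0xbf, 0xc7, 0xfe, 0xfe, 0x29, 0x38, 0x65]
t1 = [0xfe, 0xc7, 0x65, 0x29, 0xfe, 0xc7, 0xc7, 0x38]

RES = [ 0xfe  0xc7  0x65  0x29  0xfe  0xc7  0xc7  0x38 ]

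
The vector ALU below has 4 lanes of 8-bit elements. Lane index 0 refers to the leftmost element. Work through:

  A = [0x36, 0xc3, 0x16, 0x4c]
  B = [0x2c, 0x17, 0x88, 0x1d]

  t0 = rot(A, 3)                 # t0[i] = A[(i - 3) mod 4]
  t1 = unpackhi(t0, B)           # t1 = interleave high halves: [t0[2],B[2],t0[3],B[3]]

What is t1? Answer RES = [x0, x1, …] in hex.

→ t0 |c3|16|4c|36|
→ t1 |4c|88|36|1d|

RES = [ 0x4c  0x88  0x36  0x1d ]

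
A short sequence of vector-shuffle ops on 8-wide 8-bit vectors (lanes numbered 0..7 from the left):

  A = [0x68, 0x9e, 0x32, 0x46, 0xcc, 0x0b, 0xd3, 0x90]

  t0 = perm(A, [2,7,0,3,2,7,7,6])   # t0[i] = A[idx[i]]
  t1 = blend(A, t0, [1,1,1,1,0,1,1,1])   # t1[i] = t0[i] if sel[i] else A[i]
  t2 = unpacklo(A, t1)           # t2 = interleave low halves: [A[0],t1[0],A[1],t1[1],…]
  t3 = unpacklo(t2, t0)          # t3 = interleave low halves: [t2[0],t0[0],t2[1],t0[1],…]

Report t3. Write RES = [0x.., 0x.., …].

RES = [ 0x68  0x32  0x32  0x90  0x9e  0x68  0x90  0x46 ]

→ t0 |32|90|68|46|32|90|90|d3|
→ t1 |32|90|68|46|cc|90|90|d3|
→ t2 |68|32|9e|90|32|68|46|46|
→ t3 |68|32|32|90|9e|68|90|46|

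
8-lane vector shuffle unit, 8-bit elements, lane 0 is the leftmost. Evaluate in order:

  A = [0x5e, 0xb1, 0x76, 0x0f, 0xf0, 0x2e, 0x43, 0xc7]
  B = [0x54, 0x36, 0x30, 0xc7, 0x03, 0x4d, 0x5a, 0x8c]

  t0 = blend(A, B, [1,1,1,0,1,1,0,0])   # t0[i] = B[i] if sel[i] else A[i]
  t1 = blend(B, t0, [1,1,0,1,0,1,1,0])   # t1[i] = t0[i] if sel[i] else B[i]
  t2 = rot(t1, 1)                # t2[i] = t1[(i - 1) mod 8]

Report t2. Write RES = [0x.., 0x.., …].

RES = [0x8c, 0x54, 0x36, 0x30, 0x0f, 0x03, 0x4d, 0x43]

→ t0 |54|36|30|0f|03|4d|43|c7|
→ t1 |54|36|30|0f|03|4d|43|8c|
→ t2 |8c|54|36|30|0f|03|4d|43|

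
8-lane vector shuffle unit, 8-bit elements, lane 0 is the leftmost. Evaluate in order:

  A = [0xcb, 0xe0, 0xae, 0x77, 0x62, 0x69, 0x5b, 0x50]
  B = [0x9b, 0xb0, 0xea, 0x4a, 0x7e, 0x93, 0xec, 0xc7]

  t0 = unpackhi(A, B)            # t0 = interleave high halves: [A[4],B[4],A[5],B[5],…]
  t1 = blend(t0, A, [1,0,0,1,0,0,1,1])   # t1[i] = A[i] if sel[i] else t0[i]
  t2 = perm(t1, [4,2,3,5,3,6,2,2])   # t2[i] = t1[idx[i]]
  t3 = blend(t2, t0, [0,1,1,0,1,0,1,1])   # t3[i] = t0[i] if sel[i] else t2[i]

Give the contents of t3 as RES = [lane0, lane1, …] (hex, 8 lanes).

RES = [ 0x5b  0x7e  0x69  0xec  0x5b  0x5b  0x50  0xc7 ]

t0 = [0x62, 0x7e, 0x69, 0x93, 0x5b, 0xec, 0x50, 0xc7]
t1 = [0xcb, 0x7e, 0x69, 0x77, 0x5b, 0xec, 0x5b, 0x50]
t2 = [0x5b, 0x69, 0x77, 0xec, 0x77, 0x5b, 0x69, 0x69]
t3 = [0x5b, 0x7e, 0x69, 0xec, 0x5b, 0x5b, 0x50, 0xc7]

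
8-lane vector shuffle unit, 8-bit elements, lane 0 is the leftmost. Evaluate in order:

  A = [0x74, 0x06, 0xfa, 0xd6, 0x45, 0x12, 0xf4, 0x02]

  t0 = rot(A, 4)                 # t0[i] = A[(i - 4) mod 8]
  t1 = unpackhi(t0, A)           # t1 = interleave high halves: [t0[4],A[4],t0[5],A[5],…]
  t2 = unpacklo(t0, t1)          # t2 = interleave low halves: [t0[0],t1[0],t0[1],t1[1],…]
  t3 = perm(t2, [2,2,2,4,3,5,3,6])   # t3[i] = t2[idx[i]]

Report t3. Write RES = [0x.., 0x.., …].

RES = [0x12, 0x12, 0x12, 0xf4, 0x45, 0x06, 0x45, 0x02]

  t0: 45 12 f4 02 74 06 fa d6
  t1: 74 45 06 12 fa f4 d6 02
  t2: 45 74 12 45 f4 06 02 12
  t3: 12 12 12 f4 45 06 45 02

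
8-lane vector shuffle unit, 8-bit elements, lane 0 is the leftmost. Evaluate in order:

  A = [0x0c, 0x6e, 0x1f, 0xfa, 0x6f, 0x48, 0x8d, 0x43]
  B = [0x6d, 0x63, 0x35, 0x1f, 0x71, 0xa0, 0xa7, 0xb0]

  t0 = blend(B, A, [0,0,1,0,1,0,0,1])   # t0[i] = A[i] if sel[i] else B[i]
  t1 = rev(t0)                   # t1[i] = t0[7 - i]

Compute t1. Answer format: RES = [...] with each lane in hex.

RES = [ 0x43  0xa7  0xa0  0x6f  0x1f  0x1f  0x63  0x6d ]

  t0: 6d 63 1f 1f 6f a0 a7 43
  t1: 43 a7 a0 6f 1f 1f 63 6d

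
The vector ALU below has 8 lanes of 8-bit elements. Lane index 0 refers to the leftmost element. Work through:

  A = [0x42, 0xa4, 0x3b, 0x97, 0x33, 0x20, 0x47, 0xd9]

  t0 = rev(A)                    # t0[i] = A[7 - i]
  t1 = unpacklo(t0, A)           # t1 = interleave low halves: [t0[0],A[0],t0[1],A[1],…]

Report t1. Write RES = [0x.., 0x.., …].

RES = [0xd9, 0x42, 0x47, 0xa4, 0x20, 0x3b, 0x33, 0x97]

  t0: d9 47 20 33 97 3b a4 42
  t1: d9 42 47 a4 20 3b 33 97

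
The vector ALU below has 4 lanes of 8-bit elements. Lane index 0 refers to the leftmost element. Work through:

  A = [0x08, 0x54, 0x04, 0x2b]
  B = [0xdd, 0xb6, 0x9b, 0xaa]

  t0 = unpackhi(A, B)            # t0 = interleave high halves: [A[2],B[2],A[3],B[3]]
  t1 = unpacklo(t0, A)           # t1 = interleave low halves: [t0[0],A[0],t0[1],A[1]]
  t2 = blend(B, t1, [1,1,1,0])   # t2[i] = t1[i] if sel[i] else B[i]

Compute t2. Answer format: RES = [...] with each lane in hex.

RES = [0x04, 0x08, 0x9b, 0xaa]

→ t0 |04|9b|2b|aa|
→ t1 |04|08|9b|54|
→ t2 |04|08|9b|aa|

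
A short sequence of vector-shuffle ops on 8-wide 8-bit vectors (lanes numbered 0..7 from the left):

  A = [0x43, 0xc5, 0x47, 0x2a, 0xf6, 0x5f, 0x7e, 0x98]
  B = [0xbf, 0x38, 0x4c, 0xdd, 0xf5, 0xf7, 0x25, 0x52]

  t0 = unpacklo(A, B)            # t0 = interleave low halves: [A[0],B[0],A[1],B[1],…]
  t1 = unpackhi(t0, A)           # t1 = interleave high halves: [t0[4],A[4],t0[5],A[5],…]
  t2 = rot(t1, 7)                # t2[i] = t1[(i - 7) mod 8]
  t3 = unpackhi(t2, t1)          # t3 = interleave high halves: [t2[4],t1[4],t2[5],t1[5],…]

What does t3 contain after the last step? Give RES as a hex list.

t0 = [0x43, 0xbf, 0xc5, 0x38, 0x47, 0x4c, 0x2a, 0xdd]
t1 = [0x47, 0xf6, 0x4c, 0x5f, 0x2a, 0x7e, 0xdd, 0x98]
t2 = [0xf6, 0x4c, 0x5f, 0x2a, 0x7e, 0xdd, 0x98, 0x47]
t3 = [0x7e, 0x2a, 0xdd, 0x7e, 0x98, 0xdd, 0x47, 0x98]

RES = [ 0x7e  0x2a  0xdd  0x7e  0x98  0xdd  0x47  0x98 ]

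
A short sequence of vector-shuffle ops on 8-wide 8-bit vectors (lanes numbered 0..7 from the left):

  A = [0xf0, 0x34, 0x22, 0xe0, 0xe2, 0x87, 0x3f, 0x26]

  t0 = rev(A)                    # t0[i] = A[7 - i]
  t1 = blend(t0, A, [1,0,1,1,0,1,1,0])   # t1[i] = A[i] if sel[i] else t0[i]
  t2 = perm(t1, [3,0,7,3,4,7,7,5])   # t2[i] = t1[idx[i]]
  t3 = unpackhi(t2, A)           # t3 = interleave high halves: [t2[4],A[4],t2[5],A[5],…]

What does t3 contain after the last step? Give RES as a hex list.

  t0: 26 3f 87 e2 e0 22 34 f0
  t1: f0 3f 22 e0 e0 87 3f f0
  t2: e0 f0 f0 e0 e0 f0 f0 87
  t3: e0 e2 f0 87 f0 3f 87 26

RES = [ 0xe0  0xe2  0xf0  0x87  0xf0  0x3f  0x87  0x26 ]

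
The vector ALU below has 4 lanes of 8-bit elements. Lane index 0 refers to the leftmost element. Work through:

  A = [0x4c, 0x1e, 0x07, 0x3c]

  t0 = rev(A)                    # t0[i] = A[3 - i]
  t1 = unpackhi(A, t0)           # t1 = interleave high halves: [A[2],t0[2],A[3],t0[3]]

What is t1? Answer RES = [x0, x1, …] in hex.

RES = [0x07, 0x1e, 0x3c, 0x4c]

  t0: 3c 07 1e 4c
  t1: 07 1e 3c 4c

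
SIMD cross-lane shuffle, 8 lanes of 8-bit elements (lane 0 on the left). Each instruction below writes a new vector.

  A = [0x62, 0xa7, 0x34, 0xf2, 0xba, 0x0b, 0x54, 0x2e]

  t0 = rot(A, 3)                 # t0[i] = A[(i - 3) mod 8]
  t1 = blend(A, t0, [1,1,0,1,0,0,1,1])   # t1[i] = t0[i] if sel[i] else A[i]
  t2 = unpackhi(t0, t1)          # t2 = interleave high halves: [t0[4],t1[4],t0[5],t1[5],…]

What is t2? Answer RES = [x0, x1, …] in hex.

RES = [0xa7, 0xba, 0x34, 0x0b, 0xf2, 0xf2, 0xba, 0xba]

t0 = [0x0b, 0x54, 0x2e, 0x62, 0xa7, 0x34, 0xf2, 0xba]
t1 = [0x0b, 0x54, 0x34, 0x62, 0xba, 0x0b, 0xf2, 0xba]
t2 = [0xa7, 0xba, 0x34, 0x0b, 0xf2, 0xf2, 0xba, 0xba]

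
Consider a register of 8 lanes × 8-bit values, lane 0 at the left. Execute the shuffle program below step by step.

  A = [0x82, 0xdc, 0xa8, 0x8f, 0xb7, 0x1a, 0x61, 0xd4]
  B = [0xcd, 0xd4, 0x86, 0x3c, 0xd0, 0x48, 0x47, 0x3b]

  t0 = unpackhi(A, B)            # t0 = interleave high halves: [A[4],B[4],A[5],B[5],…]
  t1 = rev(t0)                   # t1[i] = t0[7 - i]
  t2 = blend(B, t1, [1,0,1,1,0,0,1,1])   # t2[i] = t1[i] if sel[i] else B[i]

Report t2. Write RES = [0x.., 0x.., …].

RES = [ 0x3b  0xd4  0x47  0x61  0xd0  0x48  0xd0  0xb7 ]

  t0: b7 d0 1a 48 61 47 d4 3b
  t1: 3b d4 47 61 48 1a d0 b7
  t2: 3b d4 47 61 d0 48 d0 b7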